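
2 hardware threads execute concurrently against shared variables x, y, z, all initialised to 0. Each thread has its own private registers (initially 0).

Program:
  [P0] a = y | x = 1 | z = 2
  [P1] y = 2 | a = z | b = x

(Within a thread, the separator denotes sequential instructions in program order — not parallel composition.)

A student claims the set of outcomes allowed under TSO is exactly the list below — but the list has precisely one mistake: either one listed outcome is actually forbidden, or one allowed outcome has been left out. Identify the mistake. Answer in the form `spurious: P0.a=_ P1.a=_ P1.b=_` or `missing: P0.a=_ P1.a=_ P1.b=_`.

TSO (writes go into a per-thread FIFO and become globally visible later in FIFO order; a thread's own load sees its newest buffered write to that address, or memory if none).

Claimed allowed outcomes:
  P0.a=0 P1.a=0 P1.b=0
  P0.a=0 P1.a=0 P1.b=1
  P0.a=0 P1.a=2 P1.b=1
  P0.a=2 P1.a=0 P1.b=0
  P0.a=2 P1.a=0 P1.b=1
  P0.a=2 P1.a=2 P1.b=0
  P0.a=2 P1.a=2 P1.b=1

spurious: P0.a=2 P1.a=2 P1.b=0

outcome vector order: (P0.a,P1.a,P1.b)
TSO (6): 000 001 021 200 201 221
claimed∖TSO = {220}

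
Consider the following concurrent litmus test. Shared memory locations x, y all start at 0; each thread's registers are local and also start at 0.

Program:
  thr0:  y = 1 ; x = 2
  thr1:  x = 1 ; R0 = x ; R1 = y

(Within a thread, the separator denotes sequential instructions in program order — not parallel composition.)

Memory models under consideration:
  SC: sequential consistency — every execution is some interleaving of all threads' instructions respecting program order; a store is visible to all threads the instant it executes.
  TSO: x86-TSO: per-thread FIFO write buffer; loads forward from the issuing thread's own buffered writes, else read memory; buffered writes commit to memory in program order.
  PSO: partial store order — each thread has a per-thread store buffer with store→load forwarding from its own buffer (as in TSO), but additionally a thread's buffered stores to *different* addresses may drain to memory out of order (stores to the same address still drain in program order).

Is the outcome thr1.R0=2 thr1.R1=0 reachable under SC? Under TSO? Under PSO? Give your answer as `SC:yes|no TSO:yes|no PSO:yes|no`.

SC:no TSO:no PSO:yes

outcome vector order: (thr1.R0,thr1.R1)
SC: 3 outcomes — {<1 0>, <1 1>, <2 1>}
TSO: 3 outcomes — {<1 0>, <1 1>, <2 1>}
PSO: 4 outcomes — {<1 0>, <1 1>, <2 0>, <2 1>}
target <2 0> ∈ {PSO}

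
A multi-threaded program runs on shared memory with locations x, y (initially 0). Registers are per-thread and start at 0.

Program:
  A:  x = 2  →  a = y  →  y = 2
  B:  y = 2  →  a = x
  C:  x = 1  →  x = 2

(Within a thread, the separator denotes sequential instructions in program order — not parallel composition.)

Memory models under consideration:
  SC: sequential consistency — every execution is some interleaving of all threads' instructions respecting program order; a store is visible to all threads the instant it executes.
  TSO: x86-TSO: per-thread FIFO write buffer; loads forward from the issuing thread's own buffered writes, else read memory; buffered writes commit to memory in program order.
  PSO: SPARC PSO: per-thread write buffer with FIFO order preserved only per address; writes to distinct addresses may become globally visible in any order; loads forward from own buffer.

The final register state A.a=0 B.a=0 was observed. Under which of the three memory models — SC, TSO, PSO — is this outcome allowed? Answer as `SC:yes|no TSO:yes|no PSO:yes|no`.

outcome vector order: (A.a,B.a)
SC: 5 outcomes — {01 02 20 21 22}
TSO: 6 outcomes — {00 01 02 20 21 22}
PSO: 6 outcomes — {00 01 02 20 21 22}
target 00 ∈ {TSO,PSO}

SC:no TSO:yes PSO:yes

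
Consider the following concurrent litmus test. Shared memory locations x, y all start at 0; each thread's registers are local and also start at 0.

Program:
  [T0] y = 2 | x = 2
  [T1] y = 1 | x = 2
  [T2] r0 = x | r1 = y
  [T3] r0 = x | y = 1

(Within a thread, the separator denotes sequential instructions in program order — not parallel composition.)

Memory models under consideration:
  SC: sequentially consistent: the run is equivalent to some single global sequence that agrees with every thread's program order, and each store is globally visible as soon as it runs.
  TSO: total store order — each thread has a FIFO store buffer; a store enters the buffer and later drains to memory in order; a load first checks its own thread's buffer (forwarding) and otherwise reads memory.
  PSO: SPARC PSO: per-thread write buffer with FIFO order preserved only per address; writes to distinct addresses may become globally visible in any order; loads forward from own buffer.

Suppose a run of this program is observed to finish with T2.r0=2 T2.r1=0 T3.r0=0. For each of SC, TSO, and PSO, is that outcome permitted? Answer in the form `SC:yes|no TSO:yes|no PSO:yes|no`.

outcome vector order: (T2.r0,T2.r1,T3.r0)
SC: 10 outcomes — {(0,0,0), (0,0,2), (0,1,0), (0,1,2), (0,2,0), (0,2,2), (2,1,0), (2,1,2), (2,2,0), (2,2,2)}
TSO: 10 outcomes — {(0,0,0), (0,0,2), (0,1,0), (0,1,2), (0,2,0), (0,2,2), (2,1,0), (2,1,2), (2,2,0), (2,2,2)}
PSO: 12 outcomes — {(0,0,0), (0,0,2), (0,1,0), (0,1,2), (0,2,0), (0,2,2), (2,0,0), (2,0,2), (2,1,0), (2,1,2), (2,2,0), (2,2,2)}
target (2,0,0) ∈ {PSO}

SC:no TSO:no PSO:yes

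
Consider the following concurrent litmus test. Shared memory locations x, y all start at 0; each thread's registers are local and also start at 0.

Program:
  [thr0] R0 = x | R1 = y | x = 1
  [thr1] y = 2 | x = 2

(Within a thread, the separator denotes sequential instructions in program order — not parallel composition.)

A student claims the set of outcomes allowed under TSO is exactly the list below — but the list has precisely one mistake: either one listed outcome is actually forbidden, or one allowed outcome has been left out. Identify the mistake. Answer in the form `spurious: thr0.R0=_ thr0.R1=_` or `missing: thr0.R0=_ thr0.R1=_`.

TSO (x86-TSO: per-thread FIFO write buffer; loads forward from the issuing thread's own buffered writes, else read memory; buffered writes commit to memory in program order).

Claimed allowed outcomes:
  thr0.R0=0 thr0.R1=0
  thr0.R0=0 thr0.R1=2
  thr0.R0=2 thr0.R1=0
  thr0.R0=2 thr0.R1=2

outcome vector order: (thr0.R0,thr0.R1)
under TSO → 00, 02, 22
claimed∖TSO = {20}

spurious: thr0.R0=2 thr0.R1=0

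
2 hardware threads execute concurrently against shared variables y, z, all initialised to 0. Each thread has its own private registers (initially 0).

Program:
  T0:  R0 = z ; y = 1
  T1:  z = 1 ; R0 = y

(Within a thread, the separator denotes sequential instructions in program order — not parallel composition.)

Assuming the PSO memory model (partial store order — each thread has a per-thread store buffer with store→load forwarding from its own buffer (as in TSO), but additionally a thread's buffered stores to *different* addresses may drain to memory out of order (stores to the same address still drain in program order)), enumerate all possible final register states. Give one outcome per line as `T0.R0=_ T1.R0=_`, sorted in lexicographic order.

outcome vector order: (T0.R0,T1.R0)
|PSO outcomes| = 4

T0.R0=0 T1.R0=0
T0.R0=0 T1.R0=1
T0.R0=1 T1.R0=0
T0.R0=1 T1.R0=1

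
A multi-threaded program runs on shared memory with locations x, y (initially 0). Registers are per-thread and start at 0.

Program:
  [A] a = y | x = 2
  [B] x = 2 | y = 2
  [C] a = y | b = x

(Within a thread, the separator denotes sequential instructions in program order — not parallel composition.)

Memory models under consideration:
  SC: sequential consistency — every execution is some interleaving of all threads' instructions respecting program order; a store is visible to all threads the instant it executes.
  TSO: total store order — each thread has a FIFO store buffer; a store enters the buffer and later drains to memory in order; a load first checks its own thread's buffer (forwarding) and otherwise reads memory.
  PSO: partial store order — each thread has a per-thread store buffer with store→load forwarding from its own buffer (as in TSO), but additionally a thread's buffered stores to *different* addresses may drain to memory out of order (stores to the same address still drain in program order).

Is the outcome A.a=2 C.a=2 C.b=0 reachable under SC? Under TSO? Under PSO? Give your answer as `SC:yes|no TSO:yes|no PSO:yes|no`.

SC:no TSO:no PSO:yes

outcome vector order: (A.a,C.a,C.b)
SC: 6 outcomes — {<0 0 0> <0 0 2> <0 2 2> <2 0 0> <2 0 2> <2 2 2>}
TSO: 6 outcomes — {<0 0 0> <0 0 2> <0 2 2> <2 0 0> <2 0 2> <2 2 2>}
PSO: 8 outcomes — {<0 0 0> <0 0 2> <0 2 0> <0 2 2> <2 0 0> <2 0 2> <2 2 0> <2 2 2>}
target <2 2 0> ∈ {PSO}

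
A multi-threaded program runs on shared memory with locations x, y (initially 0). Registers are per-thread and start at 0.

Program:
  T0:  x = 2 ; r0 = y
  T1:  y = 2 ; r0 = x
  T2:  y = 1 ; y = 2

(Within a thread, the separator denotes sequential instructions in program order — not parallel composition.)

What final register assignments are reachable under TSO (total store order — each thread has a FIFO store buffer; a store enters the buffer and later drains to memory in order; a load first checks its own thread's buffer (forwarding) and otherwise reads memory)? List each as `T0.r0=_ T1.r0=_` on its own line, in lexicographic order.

outcome vector order: (T0.r0,T1.r0)
|TSO outcomes| = 6

T0.r0=0 T1.r0=0
T0.r0=0 T1.r0=2
T0.r0=1 T1.r0=0
T0.r0=1 T1.r0=2
T0.r0=2 T1.r0=0
T0.r0=2 T1.r0=2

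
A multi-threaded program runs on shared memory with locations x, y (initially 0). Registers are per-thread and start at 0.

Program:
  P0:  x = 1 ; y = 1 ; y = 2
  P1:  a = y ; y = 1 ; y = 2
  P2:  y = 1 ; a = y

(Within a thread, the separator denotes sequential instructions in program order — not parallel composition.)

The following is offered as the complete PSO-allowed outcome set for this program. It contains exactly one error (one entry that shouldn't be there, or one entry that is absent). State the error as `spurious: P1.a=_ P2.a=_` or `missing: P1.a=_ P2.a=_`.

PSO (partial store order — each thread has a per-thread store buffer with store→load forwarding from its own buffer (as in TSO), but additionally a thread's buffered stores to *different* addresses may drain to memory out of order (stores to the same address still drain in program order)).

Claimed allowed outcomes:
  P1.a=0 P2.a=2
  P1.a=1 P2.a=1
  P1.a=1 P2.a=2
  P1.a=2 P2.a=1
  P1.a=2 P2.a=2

missing: P1.a=0 P2.a=1

outcome vector order: (P1.a,P2.a)
under PSO → <0 1>, <0 2>, <1 1>, <1 2>, <2 1>, <2 2>
PSO∖claimed = {<0 1>}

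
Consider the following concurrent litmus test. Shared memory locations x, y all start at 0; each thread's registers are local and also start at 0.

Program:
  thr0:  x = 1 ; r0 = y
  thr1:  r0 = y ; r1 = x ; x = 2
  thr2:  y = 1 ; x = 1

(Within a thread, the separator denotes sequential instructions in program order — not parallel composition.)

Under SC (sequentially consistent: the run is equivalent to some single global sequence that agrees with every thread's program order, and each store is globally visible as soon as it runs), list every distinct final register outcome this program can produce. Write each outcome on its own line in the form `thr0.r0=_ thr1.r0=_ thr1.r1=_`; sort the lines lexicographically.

thr0.r0=0 thr1.r0=0 thr1.r1=0
thr0.r0=0 thr1.r0=0 thr1.r1=1
thr0.r0=0 thr1.r0=1 thr1.r1=1
thr0.r0=1 thr1.r0=0 thr1.r1=0
thr0.r0=1 thr1.r0=0 thr1.r1=1
thr0.r0=1 thr1.r0=1 thr1.r1=0
thr0.r0=1 thr1.r0=1 thr1.r1=1

outcome vector order: (thr0.r0,thr1.r0,thr1.r1)
|SC outcomes| = 7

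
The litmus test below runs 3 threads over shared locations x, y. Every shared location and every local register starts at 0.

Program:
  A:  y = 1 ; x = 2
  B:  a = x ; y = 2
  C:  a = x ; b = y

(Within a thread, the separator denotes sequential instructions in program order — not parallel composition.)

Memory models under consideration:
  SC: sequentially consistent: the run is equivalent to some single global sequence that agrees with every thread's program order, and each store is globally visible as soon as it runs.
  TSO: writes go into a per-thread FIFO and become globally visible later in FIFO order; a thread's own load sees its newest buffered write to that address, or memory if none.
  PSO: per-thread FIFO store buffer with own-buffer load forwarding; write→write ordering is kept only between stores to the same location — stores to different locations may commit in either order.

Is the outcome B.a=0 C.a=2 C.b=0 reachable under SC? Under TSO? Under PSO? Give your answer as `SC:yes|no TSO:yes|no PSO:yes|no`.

SC:no TSO:no PSO:yes

outcome vector order: (B.a,C.a,C.b)
SC (10): <0 0 0>, <0 0 1>, <0 0 2>, <0 2 1>, <0 2 2>, <2 0 0>, <2 0 1>, <2 0 2>, <2 2 1>, <2 2 2>
TSO (10): <0 0 0>, <0 0 1>, <0 0 2>, <0 2 1>, <0 2 2>, <2 0 0>, <2 0 1>, <2 0 2>, <2 2 1>, <2 2 2>
PSO (12): <0 0 0>, <0 0 1>, <0 0 2>, <0 2 0>, <0 2 1>, <0 2 2>, <2 0 0>, <2 0 1>, <2 0 2>, <2 2 0>, <2 2 1>, <2 2 2>
target <0 2 0> ∈ {PSO}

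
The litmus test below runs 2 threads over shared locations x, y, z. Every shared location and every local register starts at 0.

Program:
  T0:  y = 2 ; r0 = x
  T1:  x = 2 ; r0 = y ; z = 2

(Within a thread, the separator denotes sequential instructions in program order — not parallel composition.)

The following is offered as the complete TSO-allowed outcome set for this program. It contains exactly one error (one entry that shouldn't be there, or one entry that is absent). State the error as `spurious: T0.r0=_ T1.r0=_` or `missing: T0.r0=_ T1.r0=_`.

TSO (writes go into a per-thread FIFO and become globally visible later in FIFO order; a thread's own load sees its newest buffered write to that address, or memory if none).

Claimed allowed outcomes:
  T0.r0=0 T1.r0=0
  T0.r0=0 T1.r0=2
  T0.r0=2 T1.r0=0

missing: T0.r0=2 T1.r0=2

outcome vector order: (T0.r0,T1.r0)
under TSO → 00, 02, 20, 22
TSO∖claimed = {22}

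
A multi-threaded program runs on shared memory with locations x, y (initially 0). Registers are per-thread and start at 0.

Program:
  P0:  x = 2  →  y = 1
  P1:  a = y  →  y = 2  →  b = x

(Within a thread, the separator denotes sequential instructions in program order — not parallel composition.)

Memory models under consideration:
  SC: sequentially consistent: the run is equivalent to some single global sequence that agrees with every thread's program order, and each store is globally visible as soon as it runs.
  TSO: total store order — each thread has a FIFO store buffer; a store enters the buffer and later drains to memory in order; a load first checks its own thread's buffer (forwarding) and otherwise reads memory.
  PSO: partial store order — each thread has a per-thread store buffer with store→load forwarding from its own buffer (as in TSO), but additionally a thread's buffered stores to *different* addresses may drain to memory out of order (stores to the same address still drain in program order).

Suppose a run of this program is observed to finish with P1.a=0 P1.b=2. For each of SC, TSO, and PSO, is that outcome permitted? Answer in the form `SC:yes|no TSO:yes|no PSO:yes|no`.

outcome vector order: (P1.a,P1.b)
SC (3): 00 02 12
TSO (3): 00 02 12
PSO (4): 00 02 10 12
target 02 ∈ {SC,TSO,PSO}

SC:yes TSO:yes PSO:yes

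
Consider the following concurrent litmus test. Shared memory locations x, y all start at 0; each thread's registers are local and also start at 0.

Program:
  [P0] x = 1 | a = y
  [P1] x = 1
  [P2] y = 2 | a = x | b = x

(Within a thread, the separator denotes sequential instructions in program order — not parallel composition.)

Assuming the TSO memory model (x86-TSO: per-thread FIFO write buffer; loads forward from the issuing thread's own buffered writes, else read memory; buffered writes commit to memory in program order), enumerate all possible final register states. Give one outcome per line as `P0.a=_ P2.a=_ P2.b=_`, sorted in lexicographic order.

outcome vector order: (P0.a,P2.a,P2.b)
|TSO outcomes| = 6

P0.a=0 P2.a=0 P2.b=0
P0.a=0 P2.a=0 P2.b=1
P0.a=0 P2.a=1 P2.b=1
P0.a=2 P2.a=0 P2.b=0
P0.a=2 P2.a=0 P2.b=1
P0.a=2 P2.a=1 P2.b=1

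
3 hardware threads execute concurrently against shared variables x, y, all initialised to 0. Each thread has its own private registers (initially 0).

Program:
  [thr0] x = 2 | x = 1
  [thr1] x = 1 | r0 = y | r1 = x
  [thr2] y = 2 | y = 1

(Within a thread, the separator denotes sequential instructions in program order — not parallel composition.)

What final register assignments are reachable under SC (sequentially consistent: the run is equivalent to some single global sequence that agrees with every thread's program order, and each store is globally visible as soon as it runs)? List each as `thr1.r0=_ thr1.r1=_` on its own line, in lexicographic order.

thr1.r0=0 thr1.r1=1
thr1.r0=0 thr1.r1=2
thr1.r0=1 thr1.r1=1
thr1.r0=1 thr1.r1=2
thr1.r0=2 thr1.r1=1
thr1.r0=2 thr1.r1=2

outcome vector order: (thr1.r0,thr1.r1)
|SC outcomes| = 6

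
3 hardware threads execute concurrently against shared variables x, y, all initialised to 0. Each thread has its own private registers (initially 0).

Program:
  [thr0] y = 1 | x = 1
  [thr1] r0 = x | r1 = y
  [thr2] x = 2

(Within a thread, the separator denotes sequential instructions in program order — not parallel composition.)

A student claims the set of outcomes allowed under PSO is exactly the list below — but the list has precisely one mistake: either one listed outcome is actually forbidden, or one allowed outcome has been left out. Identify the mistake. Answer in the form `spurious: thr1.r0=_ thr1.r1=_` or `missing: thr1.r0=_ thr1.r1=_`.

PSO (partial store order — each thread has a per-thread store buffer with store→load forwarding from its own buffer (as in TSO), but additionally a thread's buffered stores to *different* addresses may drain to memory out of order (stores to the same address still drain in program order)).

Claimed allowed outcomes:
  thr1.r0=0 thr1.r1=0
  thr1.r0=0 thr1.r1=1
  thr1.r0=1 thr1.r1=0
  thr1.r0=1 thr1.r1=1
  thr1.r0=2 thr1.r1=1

outcome vector order: (thr1.r0,thr1.r1)
PSO: 6 outcomes — {<0 0>; <0 1>; <1 0>; <1 1>; <2 0>; <2 1>}
PSO∖claimed = {<2 0>}

missing: thr1.r0=2 thr1.r1=0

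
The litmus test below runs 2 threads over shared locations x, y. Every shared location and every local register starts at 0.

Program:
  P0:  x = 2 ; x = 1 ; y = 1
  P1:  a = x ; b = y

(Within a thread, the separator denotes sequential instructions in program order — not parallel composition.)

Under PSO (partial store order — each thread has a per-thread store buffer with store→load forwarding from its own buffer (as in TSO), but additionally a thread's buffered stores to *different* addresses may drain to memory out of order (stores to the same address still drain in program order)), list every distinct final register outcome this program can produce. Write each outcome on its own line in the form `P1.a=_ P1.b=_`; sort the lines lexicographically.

outcome vector order: (P1.a,P1.b)
|PSO outcomes| = 6

P1.a=0 P1.b=0
P1.a=0 P1.b=1
P1.a=1 P1.b=0
P1.a=1 P1.b=1
P1.a=2 P1.b=0
P1.a=2 P1.b=1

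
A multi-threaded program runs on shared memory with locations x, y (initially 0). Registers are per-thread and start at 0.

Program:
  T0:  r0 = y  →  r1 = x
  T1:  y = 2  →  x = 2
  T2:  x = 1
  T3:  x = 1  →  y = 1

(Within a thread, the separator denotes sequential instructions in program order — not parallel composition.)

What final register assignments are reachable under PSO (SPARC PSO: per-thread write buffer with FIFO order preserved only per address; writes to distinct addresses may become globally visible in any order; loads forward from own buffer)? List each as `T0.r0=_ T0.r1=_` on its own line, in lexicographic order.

outcome vector order: (T0.r0,T0.r1)
|PSO outcomes| = 9

T0.r0=0 T0.r1=0
T0.r0=0 T0.r1=1
T0.r0=0 T0.r1=2
T0.r0=1 T0.r1=0
T0.r0=1 T0.r1=1
T0.r0=1 T0.r1=2
T0.r0=2 T0.r1=0
T0.r0=2 T0.r1=1
T0.r0=2 T0.r1=2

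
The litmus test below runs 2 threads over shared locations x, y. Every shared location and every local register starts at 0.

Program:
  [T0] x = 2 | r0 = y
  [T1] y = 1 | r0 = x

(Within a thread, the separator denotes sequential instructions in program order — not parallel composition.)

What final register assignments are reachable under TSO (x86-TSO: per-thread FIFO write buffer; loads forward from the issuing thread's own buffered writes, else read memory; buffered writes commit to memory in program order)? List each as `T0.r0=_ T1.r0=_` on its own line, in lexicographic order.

outcome vector order: (T0.r0,T1.r0)
|TSO outcomes| = 4

T0.r0=0 T1.r0=0
T0.r0=0 T1.r0=2
T0.r0=1 T1.r0=0
T0.r0=1 T1.r0=2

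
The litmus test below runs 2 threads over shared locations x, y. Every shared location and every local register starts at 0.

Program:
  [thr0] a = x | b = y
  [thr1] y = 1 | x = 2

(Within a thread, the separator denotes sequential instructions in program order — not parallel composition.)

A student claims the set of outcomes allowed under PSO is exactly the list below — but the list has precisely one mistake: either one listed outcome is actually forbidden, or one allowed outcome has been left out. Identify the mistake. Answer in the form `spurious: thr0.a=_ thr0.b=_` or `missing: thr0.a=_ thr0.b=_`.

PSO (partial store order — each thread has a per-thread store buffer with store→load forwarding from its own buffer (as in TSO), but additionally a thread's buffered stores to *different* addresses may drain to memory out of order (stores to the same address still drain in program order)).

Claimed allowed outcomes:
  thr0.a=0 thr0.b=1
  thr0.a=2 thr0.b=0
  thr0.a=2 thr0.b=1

missing: thr0.a=0 thr0.b=0

outcome vector order: (thr0.a,thr0.b)
under PSO → 00; 01; 20; 21
PSO∖claimed = {00}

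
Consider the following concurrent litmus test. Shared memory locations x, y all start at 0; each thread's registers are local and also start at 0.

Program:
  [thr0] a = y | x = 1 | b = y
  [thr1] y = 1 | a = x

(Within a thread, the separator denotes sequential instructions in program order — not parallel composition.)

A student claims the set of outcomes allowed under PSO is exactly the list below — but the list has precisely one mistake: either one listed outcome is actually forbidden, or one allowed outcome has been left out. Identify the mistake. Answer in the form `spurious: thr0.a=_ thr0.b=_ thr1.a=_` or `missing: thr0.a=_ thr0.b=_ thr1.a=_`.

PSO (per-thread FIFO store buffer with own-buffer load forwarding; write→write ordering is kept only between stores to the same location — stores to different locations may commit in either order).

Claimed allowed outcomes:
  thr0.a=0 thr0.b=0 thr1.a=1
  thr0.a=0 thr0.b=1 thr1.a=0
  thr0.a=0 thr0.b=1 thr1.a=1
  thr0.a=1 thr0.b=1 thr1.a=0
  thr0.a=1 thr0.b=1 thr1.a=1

missing: thr0.a=0 thr0.b=0 thr1.a=0

outcome vector order: (thr0.a,thr0.b,thr1.a)
under PSO → 0/0/0, 0/0/1, 0/1/0, 0/1/1, 1/1/0, 1/1/1
PSO∖claimed = {0/0/0}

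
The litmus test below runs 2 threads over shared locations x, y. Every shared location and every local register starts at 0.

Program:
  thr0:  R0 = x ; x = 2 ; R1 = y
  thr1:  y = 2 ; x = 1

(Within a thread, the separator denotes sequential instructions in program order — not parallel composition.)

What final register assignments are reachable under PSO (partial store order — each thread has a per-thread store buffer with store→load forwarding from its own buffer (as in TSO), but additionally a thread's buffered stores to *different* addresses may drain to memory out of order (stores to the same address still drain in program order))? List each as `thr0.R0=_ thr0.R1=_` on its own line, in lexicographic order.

outcome vector order: (thr0.R0,thr0.R1)
|PSO outcomes| = 4

thr0.R0=0 thr0.R1=0
thr0.R0=0 thr0.R1=2
thr0.R0=1 thr0.R1=0
thr0.R0=1 thr0.R1=2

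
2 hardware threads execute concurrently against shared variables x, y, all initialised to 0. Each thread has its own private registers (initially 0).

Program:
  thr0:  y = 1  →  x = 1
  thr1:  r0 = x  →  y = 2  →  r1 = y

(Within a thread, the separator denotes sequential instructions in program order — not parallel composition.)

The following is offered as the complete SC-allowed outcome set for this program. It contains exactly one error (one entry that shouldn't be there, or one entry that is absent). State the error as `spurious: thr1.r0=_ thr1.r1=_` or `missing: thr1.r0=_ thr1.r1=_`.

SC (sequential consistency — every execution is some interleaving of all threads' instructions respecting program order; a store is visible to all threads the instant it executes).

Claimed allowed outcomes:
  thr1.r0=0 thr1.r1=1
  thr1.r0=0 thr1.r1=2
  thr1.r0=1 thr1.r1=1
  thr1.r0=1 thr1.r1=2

spurious: thr1.r0=1 thr1.r1=1

outcome vector order: (thr1.r0,thr1.r1)
[SC] allowed = {01 02 12}
claimed∖SC = {11}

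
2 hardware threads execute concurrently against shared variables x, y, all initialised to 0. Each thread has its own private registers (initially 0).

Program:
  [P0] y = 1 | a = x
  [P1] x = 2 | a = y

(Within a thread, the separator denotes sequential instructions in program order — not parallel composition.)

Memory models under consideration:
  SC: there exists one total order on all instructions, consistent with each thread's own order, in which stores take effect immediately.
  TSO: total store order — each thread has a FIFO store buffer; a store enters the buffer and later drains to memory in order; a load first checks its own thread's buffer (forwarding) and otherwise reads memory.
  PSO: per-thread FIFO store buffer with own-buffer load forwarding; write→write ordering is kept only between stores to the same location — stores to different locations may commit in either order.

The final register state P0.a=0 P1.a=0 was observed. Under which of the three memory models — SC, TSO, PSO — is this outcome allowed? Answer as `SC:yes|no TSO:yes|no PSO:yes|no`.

outcome vector order: (P0.a,P1.a)
under SC → <0 1> <2 0> <2 1>
under TSO → <0 0> <0 1> <2 0> <2 1>
under PSO → <0 0> <0 1> <2 0> <2 1>
target <0 0> ∈ {TSO,PSO}

SC:no TSO:yes PSO:yes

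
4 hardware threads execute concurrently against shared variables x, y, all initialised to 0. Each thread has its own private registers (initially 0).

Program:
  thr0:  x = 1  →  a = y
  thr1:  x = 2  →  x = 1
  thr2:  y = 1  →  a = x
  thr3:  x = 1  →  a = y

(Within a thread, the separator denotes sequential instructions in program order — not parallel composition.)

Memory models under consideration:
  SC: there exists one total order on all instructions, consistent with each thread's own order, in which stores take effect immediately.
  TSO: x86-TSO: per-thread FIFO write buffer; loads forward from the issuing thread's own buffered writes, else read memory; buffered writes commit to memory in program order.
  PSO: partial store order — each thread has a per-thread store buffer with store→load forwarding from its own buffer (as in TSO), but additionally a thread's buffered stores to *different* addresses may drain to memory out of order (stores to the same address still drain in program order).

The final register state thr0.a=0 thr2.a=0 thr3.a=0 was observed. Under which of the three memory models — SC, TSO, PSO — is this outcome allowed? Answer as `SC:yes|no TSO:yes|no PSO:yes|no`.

outcome vector order: (thr0.a,thr2.a,thr3.a)
SC (9): 0/1/0; 0/1/1; 0/2/0; 0/2/1; 1/0/1; 1/1/0; 1/1/1; 1/2/0; 1/2/1
TSO (12): 0/0/0; 0/0/1; 0/1/0; 0/1/1; 0/2/0; 0/2/1; 1/0/0; 1/0/1; 1/1/0; 1/1/1; 1/2/0; 1/2/1
PSO (12): 0/0/0; 0/0/1; 0/1/0; 0/1/1; 0/2/0; 0/2/1; 1/0/0; 1/0/1; 1/1/0; 1/1/1; 1/2/0; 1/2/1
target 0/0/0 ∈ {TSO,PSO}

SC:no TSO:yes PSO:yes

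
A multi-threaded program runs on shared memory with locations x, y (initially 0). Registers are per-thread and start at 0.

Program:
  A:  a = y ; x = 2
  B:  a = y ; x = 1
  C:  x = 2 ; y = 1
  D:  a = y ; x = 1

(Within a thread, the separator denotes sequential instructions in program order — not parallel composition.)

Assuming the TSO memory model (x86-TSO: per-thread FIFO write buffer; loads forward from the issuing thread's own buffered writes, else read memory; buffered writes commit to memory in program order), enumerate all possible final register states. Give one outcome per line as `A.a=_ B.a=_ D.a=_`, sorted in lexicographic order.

A.a=0 B.a=0 D.a=0
A.a=0 B.a=0 D.a=1
A.a=0 B.a=1 D.a=0
A.a=0 B.a=1 D.a=1
A.a=1 B.a=0 D.a=0
A.a=1 B.a=0 D.a=1
A.a=1 B.a=1 D.a=0
A.a=1 B.a=1 D.a=1

outcome vector order: (A.a,B.a,D.a)
|TSO outcomes| = 8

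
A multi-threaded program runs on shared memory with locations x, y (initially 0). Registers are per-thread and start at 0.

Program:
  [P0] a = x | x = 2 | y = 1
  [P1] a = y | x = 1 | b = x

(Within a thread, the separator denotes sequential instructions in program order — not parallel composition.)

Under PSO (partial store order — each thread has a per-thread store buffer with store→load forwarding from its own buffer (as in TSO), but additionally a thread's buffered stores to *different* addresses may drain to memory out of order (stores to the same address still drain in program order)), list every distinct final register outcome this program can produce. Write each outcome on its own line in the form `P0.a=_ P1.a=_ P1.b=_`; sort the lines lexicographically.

outcome vector order: (P0.a,P1.a,P1.b)
|PSO outcomes| = 6

P0.a=0 P1.a=0 P1.b=1
P0.a=0 P1.a=0 P1.b=2
P0.a=0 P1.a=1 P1.b=1
P0.a=0 P1.a=1 P1.b=2
P0.a=1 P1.a=0 P1.b=1
P0.a=1 P1.a=0 P1.b=2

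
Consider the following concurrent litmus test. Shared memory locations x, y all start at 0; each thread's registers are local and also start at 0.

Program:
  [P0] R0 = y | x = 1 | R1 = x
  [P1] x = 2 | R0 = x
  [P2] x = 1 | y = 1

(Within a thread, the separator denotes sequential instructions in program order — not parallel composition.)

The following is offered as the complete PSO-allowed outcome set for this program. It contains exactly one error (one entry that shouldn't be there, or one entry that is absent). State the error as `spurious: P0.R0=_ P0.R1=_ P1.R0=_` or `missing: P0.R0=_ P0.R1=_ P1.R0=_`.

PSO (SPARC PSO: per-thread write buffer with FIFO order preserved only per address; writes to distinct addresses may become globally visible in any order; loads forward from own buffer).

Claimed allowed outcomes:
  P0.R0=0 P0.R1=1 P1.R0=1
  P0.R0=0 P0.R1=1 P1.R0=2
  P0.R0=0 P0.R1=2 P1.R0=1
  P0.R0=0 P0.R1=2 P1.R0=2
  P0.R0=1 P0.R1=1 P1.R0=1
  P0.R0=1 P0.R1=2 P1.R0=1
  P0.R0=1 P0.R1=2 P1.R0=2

outcome vector order: (P0.R0,P0.R1,P1.R0)
[PSO] allowed = {<0 1 1>, <0 1 2>, <0 2 1>, <0 2 2>, <1 1 1>, <1 1 2>, <1 2 1>, <1 2 2>}
PSO∖claimed = {<1 1 2>}

missing: P0.R0=1 P0.R1=1 P1.R0=2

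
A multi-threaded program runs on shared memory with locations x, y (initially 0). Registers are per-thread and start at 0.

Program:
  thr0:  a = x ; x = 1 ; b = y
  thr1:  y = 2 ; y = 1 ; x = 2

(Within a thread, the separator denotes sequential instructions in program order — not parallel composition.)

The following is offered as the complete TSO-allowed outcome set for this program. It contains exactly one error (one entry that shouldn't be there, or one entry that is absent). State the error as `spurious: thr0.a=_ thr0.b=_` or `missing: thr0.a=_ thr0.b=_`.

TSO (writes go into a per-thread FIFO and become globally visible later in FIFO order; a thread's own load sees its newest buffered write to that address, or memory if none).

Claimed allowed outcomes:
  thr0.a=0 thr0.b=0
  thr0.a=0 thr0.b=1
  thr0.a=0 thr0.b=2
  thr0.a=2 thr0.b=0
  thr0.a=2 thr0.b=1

outcome vector order: (thr0.a,thr0.b)
TSO: 4 outcomes — {(0,0); (0,1); (0,2); (2,1)}
claimed∖TSO = {(2,0)}

spurious: thr0.a=2 thr0.b=0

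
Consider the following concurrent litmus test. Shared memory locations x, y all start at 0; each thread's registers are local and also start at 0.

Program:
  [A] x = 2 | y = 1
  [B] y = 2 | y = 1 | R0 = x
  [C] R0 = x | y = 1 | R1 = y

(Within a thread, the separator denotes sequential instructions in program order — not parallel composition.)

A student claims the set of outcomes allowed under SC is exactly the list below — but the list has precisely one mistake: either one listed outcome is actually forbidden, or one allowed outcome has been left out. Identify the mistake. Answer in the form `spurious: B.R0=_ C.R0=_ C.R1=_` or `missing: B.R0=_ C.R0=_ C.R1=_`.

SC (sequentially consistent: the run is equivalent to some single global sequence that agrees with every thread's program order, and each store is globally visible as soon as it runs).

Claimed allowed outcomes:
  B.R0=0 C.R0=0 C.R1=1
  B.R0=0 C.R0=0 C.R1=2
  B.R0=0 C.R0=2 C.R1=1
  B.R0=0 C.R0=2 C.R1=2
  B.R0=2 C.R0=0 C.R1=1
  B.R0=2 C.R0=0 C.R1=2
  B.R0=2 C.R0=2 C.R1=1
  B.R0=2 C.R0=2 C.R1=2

outcome vector order: (B.R0,C.R0,C.R1)
SC: 7 outcomes — {(0,0,1), (0,0,2), (0,2,1), (2,0,1), (2,0,2), (2,2,1), (2,2,2)}
claimed∖SC = {(0,2,2)}

spurious: B.R0=0 C.R0=2 C.R1=2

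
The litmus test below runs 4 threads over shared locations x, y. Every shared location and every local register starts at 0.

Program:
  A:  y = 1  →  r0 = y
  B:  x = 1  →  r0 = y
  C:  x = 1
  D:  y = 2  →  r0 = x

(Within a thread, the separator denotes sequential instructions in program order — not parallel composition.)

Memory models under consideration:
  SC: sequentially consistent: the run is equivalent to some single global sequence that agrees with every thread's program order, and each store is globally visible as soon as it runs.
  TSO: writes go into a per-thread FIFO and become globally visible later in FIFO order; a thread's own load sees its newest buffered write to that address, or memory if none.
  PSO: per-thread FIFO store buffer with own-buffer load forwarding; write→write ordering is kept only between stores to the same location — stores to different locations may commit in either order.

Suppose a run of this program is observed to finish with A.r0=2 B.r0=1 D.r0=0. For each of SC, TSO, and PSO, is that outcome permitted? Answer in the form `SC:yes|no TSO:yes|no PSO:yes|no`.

SC:no TSO:yes PSO:yes

outcome vector order: (A.r0,B.r0,D.r0)
[SC] allowed = {1/0/1 1/1/0 1/1/1 1/2/0 1/2/1 2/0/1 2/1/1 2/2/0 2/2/1}
[TSO] allowed = {1/0/0 1/0/1 1/1/0 1/1/1 1/2/0 1/2/1 2/0/0 2/0/1 2/1/0 2/1/1 2/2/0 2/2/1}
[PSO] allowed = {1/0/0 1/0/1 1/1/0 1/1/1 1/2/0 1/2/1 2/0/0 2/0/1 2/1/0 2/1/1 2/2/0 2/2/1}
target 2/1/0 ∈ {TSO,PSO}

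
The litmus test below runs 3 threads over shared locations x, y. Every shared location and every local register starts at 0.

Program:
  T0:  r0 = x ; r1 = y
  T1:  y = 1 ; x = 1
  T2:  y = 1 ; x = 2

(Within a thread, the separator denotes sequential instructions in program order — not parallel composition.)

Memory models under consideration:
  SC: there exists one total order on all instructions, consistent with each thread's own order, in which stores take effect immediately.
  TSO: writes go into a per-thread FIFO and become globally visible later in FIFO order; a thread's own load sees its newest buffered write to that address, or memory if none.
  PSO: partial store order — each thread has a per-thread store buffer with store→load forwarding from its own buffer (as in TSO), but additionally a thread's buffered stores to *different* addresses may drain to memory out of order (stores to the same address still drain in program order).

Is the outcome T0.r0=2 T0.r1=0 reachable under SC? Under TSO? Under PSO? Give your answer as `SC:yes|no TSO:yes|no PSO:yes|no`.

outcome vector order: (T0.r0,T0.r1)
SC (4): <0 0> <0 1> <1 1> <2 1>
TSO (4): <0 0> <0 1> <1 1> <2 1>
PSO (6): <0 0> <0 1> <1 0> <1 1> <2 0> <2 1>
target <2 0> ∈ {PSO}

SC:no TSO:no PSO:yes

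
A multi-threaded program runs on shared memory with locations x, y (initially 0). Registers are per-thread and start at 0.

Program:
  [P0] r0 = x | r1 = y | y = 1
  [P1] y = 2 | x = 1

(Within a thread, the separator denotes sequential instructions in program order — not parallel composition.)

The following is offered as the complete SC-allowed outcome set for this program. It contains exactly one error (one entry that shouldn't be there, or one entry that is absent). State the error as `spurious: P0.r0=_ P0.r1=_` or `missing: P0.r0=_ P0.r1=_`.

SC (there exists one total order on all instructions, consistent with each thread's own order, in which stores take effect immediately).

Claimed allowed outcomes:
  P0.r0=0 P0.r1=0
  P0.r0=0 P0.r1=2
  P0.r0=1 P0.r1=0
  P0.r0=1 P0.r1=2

spurious: P0.r0=1 P0.r1=0

outcome vector order: (P0.r0,P0.r1)
SC (3): 0/0, 0/2, 1/2
claimed∖SC = {1/0}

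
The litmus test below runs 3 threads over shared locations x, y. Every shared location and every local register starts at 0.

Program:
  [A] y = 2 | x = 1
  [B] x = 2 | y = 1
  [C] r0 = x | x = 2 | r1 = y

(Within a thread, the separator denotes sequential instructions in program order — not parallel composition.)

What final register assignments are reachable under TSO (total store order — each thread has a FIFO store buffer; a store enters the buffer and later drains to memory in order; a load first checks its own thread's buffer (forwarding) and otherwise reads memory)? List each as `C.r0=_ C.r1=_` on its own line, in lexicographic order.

C.r0=0 C.r1=0
C.r0=0 C.r1=1
C.r0=0 C.r1=2
C.r0=1 C.r1=1
C.r0=1 C.r1=2
C.r0=2 C.r1=0
C.r0=2 C.r1=1
C.r0=2 C.r1=2

outcome vector order: (C.r0,C.r1)
|TSO outcomes| = 8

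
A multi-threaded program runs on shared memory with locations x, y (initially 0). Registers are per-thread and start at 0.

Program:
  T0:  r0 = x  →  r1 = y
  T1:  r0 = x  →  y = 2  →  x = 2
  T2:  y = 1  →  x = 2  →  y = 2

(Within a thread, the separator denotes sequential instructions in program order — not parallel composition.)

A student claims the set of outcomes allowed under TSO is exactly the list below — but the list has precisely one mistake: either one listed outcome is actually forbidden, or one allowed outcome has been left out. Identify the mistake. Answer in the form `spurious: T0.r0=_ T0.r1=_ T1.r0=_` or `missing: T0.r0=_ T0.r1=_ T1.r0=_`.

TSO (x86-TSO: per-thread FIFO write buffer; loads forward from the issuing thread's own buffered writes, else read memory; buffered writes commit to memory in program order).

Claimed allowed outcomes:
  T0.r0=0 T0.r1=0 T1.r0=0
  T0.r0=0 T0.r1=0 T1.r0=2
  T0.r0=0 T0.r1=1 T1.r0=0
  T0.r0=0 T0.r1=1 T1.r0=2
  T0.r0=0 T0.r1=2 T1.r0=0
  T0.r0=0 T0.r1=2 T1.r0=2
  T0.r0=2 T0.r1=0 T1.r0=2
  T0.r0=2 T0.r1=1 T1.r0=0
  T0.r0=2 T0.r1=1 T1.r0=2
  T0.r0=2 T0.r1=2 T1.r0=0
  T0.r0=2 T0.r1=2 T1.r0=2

outcome vector order: (T0.r0,T0.r1,T1.r0)
under TSO → 0/0/0; 0/0/2; 0/1/0; 0/1/2; 0/2/0; 0/2/2; 2/1/0; 2/1/2; 2/2/0; 2/2/2
claimed∖TSO = {2/0/2}

spurious: T0.r0=2 T0.r1=0 T1.r0=2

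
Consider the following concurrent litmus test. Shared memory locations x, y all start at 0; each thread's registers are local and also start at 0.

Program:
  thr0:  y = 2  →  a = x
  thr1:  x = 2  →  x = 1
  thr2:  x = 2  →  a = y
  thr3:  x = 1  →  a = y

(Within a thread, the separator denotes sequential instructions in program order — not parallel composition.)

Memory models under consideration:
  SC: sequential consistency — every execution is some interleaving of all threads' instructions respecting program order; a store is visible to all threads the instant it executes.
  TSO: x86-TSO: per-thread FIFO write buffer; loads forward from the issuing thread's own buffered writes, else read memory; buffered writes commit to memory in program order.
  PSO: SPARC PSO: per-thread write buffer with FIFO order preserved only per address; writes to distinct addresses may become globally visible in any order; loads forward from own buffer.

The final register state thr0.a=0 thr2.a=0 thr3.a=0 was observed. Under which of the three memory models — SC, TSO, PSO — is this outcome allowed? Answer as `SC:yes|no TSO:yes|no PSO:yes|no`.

SC:no TSO:yes PSO:yes

outcome vector order: (thr0.a,thr2.a,thr3.a)
[SC] allowed = {022; 100; 102; 120; 122; 200; 202; 220; 222}
[TSO] allowed = {000; 002; 020; 022; 100; 102; 120; 122; 200; 202; 220; 222}
[PSO] allowed = {000; 002; 020; 022; 100; 102; 120; 122; 200; 202; 220; 222}
target 000 ∈ {TSO,PSO}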